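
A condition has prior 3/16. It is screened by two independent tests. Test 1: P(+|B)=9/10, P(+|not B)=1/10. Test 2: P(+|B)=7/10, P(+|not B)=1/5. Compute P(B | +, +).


After test 1: P(+) = 9/10*3/16 + 1/10*13/16 = 1/4
P(B|+) = (27/160)/(1/4) = 27/40
After test 2 (use post1 as new prior): P(+) = 7/10*27/40 + 1/5*13/40 = 43/80
P(B|+,+) = (189/400)/(43/80) = 189/215

189/215


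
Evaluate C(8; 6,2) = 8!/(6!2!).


8! = 40320
Denominator: 6!=720 * 2!=2
Coefficient = 40320 / 1440 = 28

28


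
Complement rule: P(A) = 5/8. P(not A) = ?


P(A') = 1 - P(A) = 1 - 5/8 = 3/8

3/8


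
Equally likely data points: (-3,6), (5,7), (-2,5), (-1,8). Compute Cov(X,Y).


E[X]=-1/4, E[Y]=13/2, E[XY]=-1/4
Cov(X,Y) = E[XY] - E[X]E[Y] = -1/4 + 1/4*13/2 = 11/8

11/8


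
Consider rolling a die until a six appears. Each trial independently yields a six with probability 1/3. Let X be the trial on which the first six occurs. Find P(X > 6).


P(X > 6) = P(first 6 trials all fail) = (1-p)^6 = (2/3)^6 = 64/729

64/729


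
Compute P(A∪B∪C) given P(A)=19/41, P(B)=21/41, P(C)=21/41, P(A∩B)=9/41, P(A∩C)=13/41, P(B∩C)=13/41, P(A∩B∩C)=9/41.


P(A∪B∪C) = P(A)+P(B)+P(C) - P(AB)-P(AC)-P(BC) + P(ABC)
= 19/41+21/41+21/41 - 9/41-13/41-13/41 + 9/41
= 35/41

35/41


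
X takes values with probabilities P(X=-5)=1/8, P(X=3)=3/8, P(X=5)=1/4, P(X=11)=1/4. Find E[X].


E[X] = sum(x * P(x))
= -5*1/8 + 3*3/8 + 5*1/4 + 11*1/4
= 9/2

9/2


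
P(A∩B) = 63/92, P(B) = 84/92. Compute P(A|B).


P(A|B) = P(A∩B)/P(B) = (63/92)/(84/92) = 63/84 = 3/4

3/4


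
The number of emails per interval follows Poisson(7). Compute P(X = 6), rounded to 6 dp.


P(X=6) = e^(-7) * 7^6 / 6!
≈ 0.0009118819656 * 117649 / 720
≈ 0.149003

0.149003


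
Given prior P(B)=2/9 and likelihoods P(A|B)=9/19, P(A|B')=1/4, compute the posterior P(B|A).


P(A) = P(A|B)P(B) + P(A|B')P(B') = 9/19*2/9 + 1/4*7/9 = 205/684
P(B|A) = P(A|B)P(B)/P(A) = (2/19)/(205/684) = 72/205

72/205


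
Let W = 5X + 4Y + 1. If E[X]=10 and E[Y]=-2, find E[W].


E[5X + 4Y + 1] = 5*E[X] + 4*E[Y] + 1
= (5)*(10) + (4)*(-2) + (1)
= 50 - 8 + 1 = 43

43


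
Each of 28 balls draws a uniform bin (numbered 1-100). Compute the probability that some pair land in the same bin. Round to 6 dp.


P(all different) = prod((100-i)/100 for i=0..27) = 0.015241
P(at least one match) = 1 - 0.015241 = 0.984759

0.984759


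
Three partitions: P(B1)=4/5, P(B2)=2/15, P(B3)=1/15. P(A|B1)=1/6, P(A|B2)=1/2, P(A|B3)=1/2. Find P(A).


P(A) = P(A|B1)P(B1) + P(A|B2)P(B2) + P(A|B3)P(B3)
= 1/6*4/5 + 1/2*2/15 + 1/2*1/15
= 2/15 + 1/15 + 1/30 = 7/30

7/30


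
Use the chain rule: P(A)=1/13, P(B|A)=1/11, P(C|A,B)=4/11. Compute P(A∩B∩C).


P(A∩B∩C) = P(A) * P(B|A) * P(C|A∩B)
= 1/13 * 1/11 * 4/11
= 1/143 * 4/11 = 4/1573

4/1573


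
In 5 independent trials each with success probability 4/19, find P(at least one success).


P(at least one) = 1 - P(none)
P(none) = (1 - 4/19)^5 = (15/19)^5 = 759375/2476099
P(at least one) = 1 - 759375/2476099 = 1716724/2476099

1716724/2476099


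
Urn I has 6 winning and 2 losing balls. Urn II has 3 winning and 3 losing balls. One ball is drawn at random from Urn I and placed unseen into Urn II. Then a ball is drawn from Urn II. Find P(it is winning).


P(transfer winning) = 6/8 = 3/4; P(transfer losing) = 1/4
If winning transferred: Urn II has 4 winning of 7, so P(winning|winning moved) = 4/7
If losing transferred: Urn II has 3 winning of 7, so P(winning|losing moved) = 3/7
By total probability: P(winning) = 3/4*4/7 + 1/4*3/7 = 15/28

15/28


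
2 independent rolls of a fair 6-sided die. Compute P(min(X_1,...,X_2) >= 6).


P(min >= 6) = P(all X_i >= 6) = (P(X_1 >= 6))^2
= (1/6)^2 = 1/36

1/36


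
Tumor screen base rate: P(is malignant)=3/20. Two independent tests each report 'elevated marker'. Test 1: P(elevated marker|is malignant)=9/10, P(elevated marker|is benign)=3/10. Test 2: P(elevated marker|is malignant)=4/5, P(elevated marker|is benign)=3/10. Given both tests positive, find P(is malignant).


After test 1: P(+) = 9/10*3/20 + 3/10*17/20 = 39/100
P(B|+) = (27/200)/(39/100) = 9/26
After test 2 (use post1 as new prior): P(+) = 4/5*9/26 + 3/10*17/26 = 123/260
P(B|+,+) = (18/65)/(123/260) = 24/41

24/41


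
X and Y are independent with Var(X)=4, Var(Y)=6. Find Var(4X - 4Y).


Independence => Cov(X,Y)=0
Var(4X - 4Y) = 4^2*Var(X) + (-4)^2*Var(Y)
= 16*4 + 16*6 = 160

160


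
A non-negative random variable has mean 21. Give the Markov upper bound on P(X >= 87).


Markov: P(X >= a) <= E[X]/a
P(X >= 87) <= 21/87 = 7/29

7/29


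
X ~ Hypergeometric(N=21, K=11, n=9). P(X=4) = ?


P(X=4) = C(11,4)*C(10,5) / C(21,9)
= 330*252 / 293930
= 83160/293930 = 1188/4199

1188/4199


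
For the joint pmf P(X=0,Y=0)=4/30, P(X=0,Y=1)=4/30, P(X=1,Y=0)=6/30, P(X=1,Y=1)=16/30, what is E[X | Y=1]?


P(Y=1) = 20/30
E[X|Y=1] = (0*4 + 1*16)/20 = 16/20 = 4/5

4/5


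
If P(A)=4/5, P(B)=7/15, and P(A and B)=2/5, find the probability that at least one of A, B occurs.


P(A∪B) = P(A) + P(B) - P(A∩B)
= 4/5 + 7/15 - 2/5 = 13/15

13/15


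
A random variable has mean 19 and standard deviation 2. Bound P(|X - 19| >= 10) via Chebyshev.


k = 10/2 = 5
Chebyshev: P(|X-mu| >= k*sigma) <= 1/k^2 = 1/5^2 = 1/25

1/25


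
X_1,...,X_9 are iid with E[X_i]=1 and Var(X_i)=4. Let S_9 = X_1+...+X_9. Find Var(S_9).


By independence, Var(S_n) = n*Var(X_1) = 9*4 = 36

36


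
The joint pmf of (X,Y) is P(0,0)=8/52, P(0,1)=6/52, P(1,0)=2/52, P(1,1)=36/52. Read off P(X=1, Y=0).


Read from table: P(X=1, Y=0) = 2/52 = 1/26

1/26


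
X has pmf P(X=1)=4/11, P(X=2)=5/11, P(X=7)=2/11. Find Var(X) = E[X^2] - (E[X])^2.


E[X] = 28/11, E[X^2] = 122/11
Var(X) = E[X^2] - (E[X])^2 = 122/11 - (28/11)^2 = 558/121

558/121


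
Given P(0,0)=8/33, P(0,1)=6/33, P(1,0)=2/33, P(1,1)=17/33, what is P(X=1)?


P(X=1) = P(1,0)+P(1,1) = 2/33 + 17/33 = 19/33

19/33


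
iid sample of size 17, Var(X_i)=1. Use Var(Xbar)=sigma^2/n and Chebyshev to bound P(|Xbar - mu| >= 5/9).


Var(Xbar) = Var(X)/n = 1/17
Chebyshev: P(|Xbar-mu| >= 5/9) <= Var(Xbar)/(5/9)^2 = (1/17)/(25/81) = 81/425

81/425


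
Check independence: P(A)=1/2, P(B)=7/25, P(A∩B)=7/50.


P(A)*P(B) = 1/2*7/25 = 7/50
P(A∩B) = 7/50, which equals P(A)P(B), so independent

Yes, A and B are independent


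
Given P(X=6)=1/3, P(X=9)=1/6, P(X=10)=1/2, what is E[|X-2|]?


E[|X-2|] = sum(g(x)*P(x))
= 4*1/3 + 7*1/6 + 8*1/2
= 13/2

13/2


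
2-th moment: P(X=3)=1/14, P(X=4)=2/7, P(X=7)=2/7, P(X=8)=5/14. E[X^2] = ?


E[X^2] = sum(x^2 * P(x))
= 9*1/14 + 16*2/7 + 49*2/7 + 64*5/14
= 589/14

589/14


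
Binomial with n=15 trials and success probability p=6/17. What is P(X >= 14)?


P(X>=14) = P(X=14) + P(X=15)
= 12930087075840/2862423051509815793 + 470184984576/2862423051509815793
= 13400272060416/2862423051509815793

13400272060416/2862423051509815793


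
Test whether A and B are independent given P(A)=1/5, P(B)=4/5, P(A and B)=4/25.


P(A)*P(B) = 1/5*4/5 = 4/25
P(A∩B) = 4/25, which equals P(A)P(B), so independent

Yes, A and B are independent


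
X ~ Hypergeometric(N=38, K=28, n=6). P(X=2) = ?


P(X=2) = C(28,2)*C(10,4) / C(38,6)
= 378*210 / 2760681
= 79380/2760681 = 3780/131461

3780/131461


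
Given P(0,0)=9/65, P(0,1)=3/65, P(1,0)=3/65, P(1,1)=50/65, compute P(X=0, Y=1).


Read from table: P(X=0, Y=1) = 3/65

3/65


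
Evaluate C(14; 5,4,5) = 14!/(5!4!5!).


14! = 87178291200
Denominator: 5!=120 * 4!=24 * 5!=120
Coefficient = 87178291200 / 345600 = 252252

252252


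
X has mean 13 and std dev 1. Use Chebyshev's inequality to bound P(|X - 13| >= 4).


k = 4/1 = 4
Chebyshev: P(|X-mu| >= k*sigma) <= 1/k^2 = 1/4^2 = 1/16

1/16


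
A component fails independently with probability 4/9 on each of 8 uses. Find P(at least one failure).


P(at least one) = 1 - P(none)
P(none) = (1 - 4/9)^8 = (5/9)^8 = 390625/43046721
P(at least one) = 1 - 390625/43046721 = 42656096/43046721

42656096/43046721


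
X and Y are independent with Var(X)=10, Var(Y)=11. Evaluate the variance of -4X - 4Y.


Independence => Cov(X,Y)=0
Var(-4X - 4Y) = (-4)^2*Var(X) + (-4)^2*Var(Y)
= 16*10 + 16*11 = 336

336


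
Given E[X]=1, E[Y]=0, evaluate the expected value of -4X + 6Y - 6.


E[-4X + 6Y - 6] = -4*E[X] + 6*E[Y] - 6
= (-4)*(1) + (6)*(0) + (-6)
= -4 + 0 - 6 = -10

-10


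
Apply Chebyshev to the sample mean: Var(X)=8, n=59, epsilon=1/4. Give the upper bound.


Var(Xbar) = Var(X)/n = 8/59
Chebyshev: P(|Xbar-mu| >= 1/4) <= Var(Xbar)/(1/4)^2 = (8/59)/(1/16) = 128/59
Bound exceeds 1, so trivial bound: 1

1


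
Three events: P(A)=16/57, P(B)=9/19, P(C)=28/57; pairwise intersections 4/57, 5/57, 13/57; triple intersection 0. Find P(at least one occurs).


P(A∪B∪C) = P(A)+P(B)+P(C) - P(AB)-P(AC)-P(BC) + P(ABC)
= 16/57+9/19+28/57 - 4/57-5/57-13/57 + 0
= 49/57

49/57


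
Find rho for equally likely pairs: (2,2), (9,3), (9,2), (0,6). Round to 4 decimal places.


Cov(X,Y) = -4.0000, Var(X) = 16.5000, Var(Y) = 2.6875
rho = Cov/(sqrt(VarX)*sqrt(VarY)) = -0.6007

-0.6007


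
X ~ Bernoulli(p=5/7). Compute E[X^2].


For Bernoulli: X in {0,1}
E[X^2] = 0^2*(1-5/7) + 1^2*5/7 = 5/7

5/7


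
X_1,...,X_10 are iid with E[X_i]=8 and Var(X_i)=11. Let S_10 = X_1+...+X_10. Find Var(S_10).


By independence, Var(S_n) = n*Var(X_1) = 10*11 = 110

110


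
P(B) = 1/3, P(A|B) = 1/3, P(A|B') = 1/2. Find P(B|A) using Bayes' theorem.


P(A) = P(A|B)P(B) + P(A|B')P(B') = 1/3*1/3 + 1/2*2/3 = 4/9
P(B|A) = P(A|B)P(B)/P(A) = (1/9)/(4/9) = 1/4

1/4


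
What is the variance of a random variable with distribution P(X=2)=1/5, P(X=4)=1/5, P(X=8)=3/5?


E[X] = 6, E[X^2] = 212/5
Var(X) = E[X^2] - (E[X])^2 = 212/5 - (6)^2 = 32/5

32/5


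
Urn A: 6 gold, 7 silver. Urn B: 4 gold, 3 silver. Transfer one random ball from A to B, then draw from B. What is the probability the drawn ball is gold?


P(transfer gold) = 6/13; P(transfer silver) = 7/13
If gold transferred: Urn II has 5 gold of 8, so P(gold|gold moved) = 5/8
If silver transferred: Urn II has 4 gold of 8, so P(gold|silver moved) = 1/2
By total probability: P(gold) = 6/13*5/8 + 7/13*1/2 = 29/52

29/52


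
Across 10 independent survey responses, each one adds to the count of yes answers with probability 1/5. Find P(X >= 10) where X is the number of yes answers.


P(X>=10) = P(X=10)
= 1/9765625
= 1/9765625

1/9765625


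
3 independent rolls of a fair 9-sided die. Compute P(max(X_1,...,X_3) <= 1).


P(max <= 1) = P(all X_i <= 1) = (P(X_1 <= 1))^3
= (1/9)^3 = 1/729

1/729


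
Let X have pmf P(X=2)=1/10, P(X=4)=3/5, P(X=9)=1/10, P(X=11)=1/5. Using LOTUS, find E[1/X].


E[1/X] = sum(g(x)*P(x))
= 1/2*1/10 + 1/4*3/5 + 1/9*1/10 + 1/11*1/5
= 227/990

227/990


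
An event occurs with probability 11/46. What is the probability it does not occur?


P(A') = 1 - P(A) = 1 - 11/46 = 35/46

35/46


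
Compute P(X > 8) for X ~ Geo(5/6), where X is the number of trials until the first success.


P(X > 8) = P(first 8 trials all fail) = (1-p)^8 = (1/6)^8 = 1/1679616

1/1679616


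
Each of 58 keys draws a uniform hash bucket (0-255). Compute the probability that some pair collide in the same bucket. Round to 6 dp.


P(all different) = prod((256-i)/256 for i=0..57) = 0.000909
P(at least one match) = 1 - 0.000909 = 0.999091

0.999091


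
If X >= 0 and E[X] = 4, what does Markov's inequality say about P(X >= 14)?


Markov: P(X >= a) <= E[X]/a
P(X >= 14) <= 4/14 = 2/7

2/7


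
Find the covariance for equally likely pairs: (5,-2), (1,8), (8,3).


E[X]=14/3, E[Y]=3, E[XY]=22/3
Cov(X,Y) = E[XY] - E[X]E[Y] = 22/3 - 14/3*3 = -20/3

-20/3


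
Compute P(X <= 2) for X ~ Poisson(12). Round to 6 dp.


P(X<=2) = e^(-12)*12^0/0! + e^(-12)*12^1/1! + e^(-12)*12^2/2!
≈ 0.0000061442 + 0.0000737305 + 0.0004423833
= 0.0005222580
≈ 0.000522

0.000522


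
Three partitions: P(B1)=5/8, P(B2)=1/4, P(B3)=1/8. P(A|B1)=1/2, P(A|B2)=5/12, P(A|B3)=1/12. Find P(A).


P(A) = P(A|B1)P(B1) + P(A|B2)P(B2) + P(A|B3)P(B3)
= 1/2*5/8 + 5/12*1/4 + 1/12*1/8
= 5/16 + 5/48 + 1/96 = 41/96

41/96


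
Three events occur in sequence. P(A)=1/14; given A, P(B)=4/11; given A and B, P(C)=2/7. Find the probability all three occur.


P(A∩B∩C) = P(A) * P(B|A) * P(C|A∩B)
= 1/14 * 4/11 * 2/7
= 2/77 * 2/7 = 4/539

4/539


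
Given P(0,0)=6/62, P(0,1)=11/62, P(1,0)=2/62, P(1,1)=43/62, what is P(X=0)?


P(X=0) = P(0,0)+P(0,1) = 6/62 + 11/62 = 17/62

17/62


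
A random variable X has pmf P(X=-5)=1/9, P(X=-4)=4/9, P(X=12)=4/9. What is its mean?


E[X] = sum(x * P(x))
= -5*1/9 - 4*4/9 + 12*4/9
= 3

3


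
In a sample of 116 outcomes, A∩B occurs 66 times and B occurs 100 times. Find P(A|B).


P(A|B) = P(A∩B)/P(B) = (66/116)/(100/116) = 66/100 = 33/50

33/50


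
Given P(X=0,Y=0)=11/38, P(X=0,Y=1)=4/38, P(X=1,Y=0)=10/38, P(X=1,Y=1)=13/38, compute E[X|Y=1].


P(Y=1) = 17/38
E[X|Y=1] = (0*4 + 1*13)/17 = 13/17

13/17


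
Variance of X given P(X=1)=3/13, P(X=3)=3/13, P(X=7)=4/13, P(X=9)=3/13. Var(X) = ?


E[X] = 67/13, E[X^2] = 469/13
Var(X) = E[X^2] - (E[X])^2 = 469/13 - (67/13)^2 = 1608/169

1608/169


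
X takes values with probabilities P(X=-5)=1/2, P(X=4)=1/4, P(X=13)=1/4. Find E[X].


E[X] = sum(x * P(x))
= -5*1/2 + 4*1/4 + 13*1/4
= 7/4

7/4


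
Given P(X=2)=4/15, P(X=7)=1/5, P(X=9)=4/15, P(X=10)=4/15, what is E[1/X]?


E[1/X] = sum(g(x)*P(x))
= 1/2*4/15 + 1/7*1/5 + 1/9*4/15 + 1/10*4/15
= 1031/4725

1031/4725


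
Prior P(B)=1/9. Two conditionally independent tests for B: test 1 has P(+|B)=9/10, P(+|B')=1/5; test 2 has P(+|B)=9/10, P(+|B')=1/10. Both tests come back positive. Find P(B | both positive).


After test 1: P(+) = 9/10*1/9 + 1/5*8/9 = 5/18
P(B|+) = (1/10)/(5/18) = 9/25
After test 2 (use post1 as new prior): P(+) = 9/10*9/25 + 1/10*16/25 = 97/250
P(B|+,+) = (81/250)/(97/250) = 81/97

81/97


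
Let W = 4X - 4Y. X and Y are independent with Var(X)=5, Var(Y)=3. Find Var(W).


Independence => Cov(X,Y)=0
Var(4X - 4Y) = 4^2*Var(X) + (-4)^2*Var(Y)
= 16*5 + 16*3 = 128

128


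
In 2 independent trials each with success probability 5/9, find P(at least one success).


P(at least one) = 1 - P(none)
P(none) = (1 - 5/9)^2 = (4/9)^2 = 16/81
P(at least one) = 1 - 16/81 = 65/81

65/81


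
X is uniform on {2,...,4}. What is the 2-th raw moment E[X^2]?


E[X^2] = (1/3) * sum(x^2 for x=2..4)
= 29/3

29/3


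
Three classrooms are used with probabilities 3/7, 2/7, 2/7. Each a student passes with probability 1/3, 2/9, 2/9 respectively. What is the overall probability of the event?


P(A) = P(A|B1)P(B1) + P(A|B2)P(B2) + P(A|B3)P(B3)
= 1/3*3/7 + 2/9*2/7 + 2/9*2/7
= 1/7 + 4/63 + 4/63 = 17/63

17/63


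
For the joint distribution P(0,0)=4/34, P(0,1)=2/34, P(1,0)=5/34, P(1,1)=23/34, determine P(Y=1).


P(Y=1) = P(0,1)+P(1,1) = 2/34 + 23/34 = 25/34

25/34


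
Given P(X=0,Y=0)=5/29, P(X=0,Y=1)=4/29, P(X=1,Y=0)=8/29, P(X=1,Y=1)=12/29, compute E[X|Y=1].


P(Y=1) = 16/29
E[X|Y=1] = (0*4 + 1*12)/16 = 12/16 = 3/4

3/4


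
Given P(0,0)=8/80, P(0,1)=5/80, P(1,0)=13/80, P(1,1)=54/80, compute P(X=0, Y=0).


Read from table: P(X=0, Y=0) = 8/80 = 1/10

1/10


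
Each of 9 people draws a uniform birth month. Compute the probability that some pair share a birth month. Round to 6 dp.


P(all different) = prod((12-i)/12 for i=0..8) = 0.015472
P(at least one match) = 1 - 0.015472 = 0.984528

0.984528


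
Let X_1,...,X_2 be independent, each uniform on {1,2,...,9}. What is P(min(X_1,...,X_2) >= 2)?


P(min >= 2) = P(all X_i >= 2) = (P(X_1 >= 2))^2
= (8/9)^2 = 64/81

64/81


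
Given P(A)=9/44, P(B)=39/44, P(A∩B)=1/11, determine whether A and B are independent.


P(A)*P(B) = 9/44*39/44 = 351/1936
P(A∩B) = 1/11 != 351/1936, so not independent

No, A and B are not independent


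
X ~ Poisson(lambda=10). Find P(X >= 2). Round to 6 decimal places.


P(X>=2) = 1 - P(X<=1) = 1 - (e^(-10)*10^0/0! + e^(-10)*10^1/1!)
≈ 1 - (0.0000453999 + 0.0004539993)
= 1 - 0.0004993992 = 0.9995006008
≈ 0.999501

0.999501


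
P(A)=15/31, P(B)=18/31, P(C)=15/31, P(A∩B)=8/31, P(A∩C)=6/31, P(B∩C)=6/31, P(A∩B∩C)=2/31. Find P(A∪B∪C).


P(A∪B∪C) = P(A)+P(B)+P(C) - P(AB)-P(AC)-P(BC) + P(ABC)
= 15/31+18/31+15/31 - 8/31-6/31-6/31 + 2/31
= 30/31

30/31


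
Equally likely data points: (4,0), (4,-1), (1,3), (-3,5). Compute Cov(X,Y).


E[X]=3/2, E[Y]=7/4, E[XY]=-4
Cov(X,Y) = E[XY] - E[X]E[Y] = -4 - 3/2*7/4 = -53/8

-53/8


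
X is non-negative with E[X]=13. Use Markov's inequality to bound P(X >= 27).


Markov: P(X >= a) <= E[X]/a
P(X >= 27) <= 13/27

13/27


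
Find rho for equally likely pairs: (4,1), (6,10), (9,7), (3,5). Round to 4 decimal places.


Cov(X,Y) = 3.8750, Var(X) = 5.2500, Var(Y) = 10.6875
rho = Cov/(sqrt(VarX)*sqrt(VarY)) = 0.5173

0.5173


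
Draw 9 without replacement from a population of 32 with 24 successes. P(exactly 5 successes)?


P(X=5) = C(24,5)*C(8,4) / C(32,9)
= 42504*70 / 28048800
= 2975280/28048800 = 12397/116870

12397/116870


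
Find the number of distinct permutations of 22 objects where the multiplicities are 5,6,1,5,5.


22! = 1124000727777607680000
Denominator: 5!=120 * 6!=720 * 1!=1 * 5!=120 * 5!=120
Coefficient = 1124000727777607680000 / 1244160000 = 903421366848

903421366848


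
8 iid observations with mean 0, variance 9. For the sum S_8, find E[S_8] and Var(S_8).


E[S_n] = n*mu = 8*0 = 0
Var(S_n) = n*sigma^2 = 8*9 = 72

E[S_8]=0, Var(S_8)=72


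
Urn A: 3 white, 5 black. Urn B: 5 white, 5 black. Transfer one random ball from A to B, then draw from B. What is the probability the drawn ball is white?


P(transfer white) = 3/8; P(transfer black) = 5/8
If white transferred: Urn II has 6 white of 11, so P(white|white moved) = 6/11
If black transferred: Urn II has 5 white of 11, so P(white|black moved) = 5/11
By total probability: P(white) = 3/8*6/11 + 5/8*5/11 = 43/88

43/88


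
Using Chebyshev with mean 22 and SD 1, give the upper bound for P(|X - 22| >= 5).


k = 5/1 = 5
Chebyshev: P(|X-mu| >= k*sigma) <= 1/k^2 = 1/5^2 = 1/25

1/25


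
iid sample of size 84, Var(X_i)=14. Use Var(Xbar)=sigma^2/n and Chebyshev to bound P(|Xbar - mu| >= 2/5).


Var(Xbar) = Var(X)/n = 14/84
Chebyshev: P(|Xbar-mu| >= 2/5) <= Var(Xbar)/(2/5)^2 = (1/6)/(4/25) = 25/24
Bound exceeds 1, so trivial bound: 1

1


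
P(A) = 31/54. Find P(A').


P(A') = 1 - P(A) = 1 - 31/54 = 23/54

23/54


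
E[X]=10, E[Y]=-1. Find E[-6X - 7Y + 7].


E[-6X - 7Y + 7] = -6*E[X] - 7*E[Y] + 7
= (-6)*(10) + (-7)*(-1) + (7)
= -60 + 7 + 7 = -46

-46


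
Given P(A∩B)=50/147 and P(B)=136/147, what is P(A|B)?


P(A|B) = P(A∩B)/P(B) = (50/147)/(136/147) = 50/136 = 25/68

25/68


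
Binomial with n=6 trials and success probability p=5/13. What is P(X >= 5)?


P(X>=5) = P(X=5) + P(X=6)
= 150000/4826809 + 15625/4826809
= 165625/4826809

165625/4826809


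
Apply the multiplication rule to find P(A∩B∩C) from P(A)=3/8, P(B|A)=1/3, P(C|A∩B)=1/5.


P(A∩B∩C) = P(A) * P(B|A) * P(C|A∩B)
= 3/8 * 1/3 * 1/5
= 1/8 * 1/5 = 1/40

1/40


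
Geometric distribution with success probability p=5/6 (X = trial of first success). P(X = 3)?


P(X=3) = (1-p)^2 * p = (1/6)^2 * 5/6
= 1/36 * 5/6 = 5/216

5/216


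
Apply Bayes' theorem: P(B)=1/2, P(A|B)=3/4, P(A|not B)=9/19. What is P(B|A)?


P(A) = P(A|B)P(B) + P(A|B')P(B') = 3/4*1/2 + 9/19*1/2 = 93/152
P(B|A) = P(A|B)P(B)/P(A) = (3/8)/(93/152) = 19/31

19/31


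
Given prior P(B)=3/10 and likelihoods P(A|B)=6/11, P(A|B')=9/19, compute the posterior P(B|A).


P(A) = P(A|B)P(B) + P(A|B')P(B') = 6/11*3/10 + 9/19*7/10 = 207/418
P(B|A) = P(A|B)P(B)/P(A) = (9/55)/(207/418) = 38/115

38/115


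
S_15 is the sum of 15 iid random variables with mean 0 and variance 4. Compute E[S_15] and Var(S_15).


E[S_n] = n*mu = 15*0 = 0
Var(S_n) = n*sigma^2 = 15*4 = 60

E[S_15]=0, Var(S_15)=60


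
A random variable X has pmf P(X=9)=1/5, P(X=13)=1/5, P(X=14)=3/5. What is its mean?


E[X] = sum(x * P(x))
= 9*1/5 + 13*1/5 + 14*3/5
= 64/5

64/5


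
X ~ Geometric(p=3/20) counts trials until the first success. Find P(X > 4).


P(X > 4) = P(first 4 trials all fail) = (1-p)^4 = (17/20)^4 = 83521/160000

83521/160000


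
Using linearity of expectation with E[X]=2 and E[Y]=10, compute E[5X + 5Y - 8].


E[5X + 5Y - 8] = 5*E[X] + 5*E[Y] - 8
= (5)*(2) + (5)*(10) + (-8)
= 10 + 50 - 8 = 52

52


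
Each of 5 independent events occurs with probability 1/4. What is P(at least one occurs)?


P(at least one) = 1 - P(none)
P(none) = (1 - 1/4)^5 = (3/4)^5 = 243/1024
P(at least one) = 1 - 243/1024 = 781/1024

781/1024


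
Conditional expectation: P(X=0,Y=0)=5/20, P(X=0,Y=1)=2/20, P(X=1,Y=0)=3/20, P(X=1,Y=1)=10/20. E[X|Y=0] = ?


P(Y=0) = 8/20
E[X|Y=0] = (0*5 + 1*3)/8 = 3/8

3/8


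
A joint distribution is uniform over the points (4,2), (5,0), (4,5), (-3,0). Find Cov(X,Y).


E[X]=5/2, E[Y]=7/4, E[XY]=7
Cov(X,Y) = E[XY] - E[X]E[Y] = 7 - 5/2*7/4 = 21/8

21/8


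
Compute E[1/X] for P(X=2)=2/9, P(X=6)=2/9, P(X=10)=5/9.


E[1/X] = sum(g(x)*P(x))
= 1/2*2/9 + 1/6*2/9 + 1/10*5/9
= 11/54

11/54


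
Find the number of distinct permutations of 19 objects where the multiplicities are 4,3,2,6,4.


19! = 121645100408832000
Denominator: 4!=24 * 3!=6 * 2!=2 * 6!=720 * 4!=24
Coefficient = 121645100408832000 / 4976640 = 24443218800

24443218800


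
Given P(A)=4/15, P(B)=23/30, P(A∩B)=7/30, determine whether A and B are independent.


P(A)*P(B) = 4/15*23/30 = 46/225
P(A∩B) = 7/30 != 46/225, so not independent

No, A and B are not independent


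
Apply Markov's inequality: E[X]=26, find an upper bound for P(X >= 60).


Markov: P(X >= a) <= E[X]/a
P(X >= 60) <= 26/60 = 13/30

13/30


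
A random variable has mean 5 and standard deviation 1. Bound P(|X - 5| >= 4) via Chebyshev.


k = 4/1 = 4
Chebyshev: P(|X-mu| >= k*sigma) <= 1/k^2 = 1/4^2 = 1/16

1/16


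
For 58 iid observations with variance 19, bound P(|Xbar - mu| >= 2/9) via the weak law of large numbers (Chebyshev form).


Var(Xbar) = Var(X)/n = 19/58
Chebyshev: P(|Xbar-mu| >= 2/9) <= Var(Xbar)/(2/9)^2 = (19/58)/(4/81) = 1539/232
Bound exceeds 1, so trivial bound: 1

1


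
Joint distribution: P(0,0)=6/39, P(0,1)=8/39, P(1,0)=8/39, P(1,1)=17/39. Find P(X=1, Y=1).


Read from table: P(X=1, Y=1) = 17/39

17/39


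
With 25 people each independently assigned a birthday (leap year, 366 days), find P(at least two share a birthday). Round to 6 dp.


P(all different) = prod((366-i)/366 for i=0..24) = 0.432316
P(at least one match) = 1 - 0.432316 = 0.567684

0.567684


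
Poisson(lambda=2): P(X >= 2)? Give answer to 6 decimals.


P(X>=2) = 1 - P(X<=1) = 1 - (e^(-2)*2^0/0! + e^(-2)*2^1/1!)
≈ 1 - (0.1353352832 + 0.2706705665)
= 1 - 0.4060058497 = 0.5939941503
≈ 0.593994

0.593994


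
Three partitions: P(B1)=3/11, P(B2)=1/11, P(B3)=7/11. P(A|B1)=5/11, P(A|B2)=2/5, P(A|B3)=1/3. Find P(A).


P(A) = P(A|B1)P(B1) + P(A|B2)P(B2) + P(A|B3)P(B3)
= 5/11*3/11 + 2/5*1/11 + 1/3*7/11
= 15/121 + 2/55 + 7/33 = 676/1815

676/1815


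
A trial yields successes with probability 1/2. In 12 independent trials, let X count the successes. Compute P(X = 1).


P(X=1) = C(12,1) * p^1 * (1-p)^11
= 12 * 1/2 * 1/2048
= 3/1024

3/1024


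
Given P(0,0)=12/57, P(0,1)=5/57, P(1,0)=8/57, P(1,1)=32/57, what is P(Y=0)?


P(Y=0) = P(0,0)+P(1,0) = 12/57 + 8/57 = 20/57

20/57


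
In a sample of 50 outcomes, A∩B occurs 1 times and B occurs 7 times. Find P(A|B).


P(A|B) = P(A∩B)/P(B) = (1/50)/(7/50) = 1/7

1/7


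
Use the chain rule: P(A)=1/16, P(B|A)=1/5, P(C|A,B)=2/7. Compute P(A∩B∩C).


P(A∩B∩C) = P(A) * P(B|A) * P(C|A∩B)
= 1/16 * 1/5 * 2/7
= 1/80 * 2/7 = 1/280

1/280


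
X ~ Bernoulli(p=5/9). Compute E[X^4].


For Bernoulli: X in {0,1}
E[X^4] = 0^4*(1-5/9) + 1^4*5/9 = 5/9

5/9


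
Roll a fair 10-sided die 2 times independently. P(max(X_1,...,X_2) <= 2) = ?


P(max <= 2) = P(all X_i <= 2) = (P(X_1 <= 2))^2
= (2/10)^2 = (1/5)^2 = 1/25

1/25


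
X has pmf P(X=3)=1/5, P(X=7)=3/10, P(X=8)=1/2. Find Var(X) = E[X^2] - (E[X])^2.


E[X] = 67/10, E[X^2] = 97/2
Var(X) = E[X^2] - (E[X])^2 = 97/2 - (67/10)^2 = 361/100

361/100


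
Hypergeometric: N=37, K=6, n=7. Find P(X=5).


P(X=5) = C(6,5)*C(31,2) / C(37,7)
= 6*465 / 10295472
= 2790/10295472 = 15/55352

15/55352


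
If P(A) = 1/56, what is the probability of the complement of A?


P(A') = 1 - P(A) = 1 - 1/56 = 55/56

55/56


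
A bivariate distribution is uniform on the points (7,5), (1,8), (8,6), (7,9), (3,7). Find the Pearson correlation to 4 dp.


Cov(X,Y) = -1.4000, Var(X) = 7.3600, Var(Y) = 2.0000
rho = Cov/(sqrt(VarX)*sqrt(VarY)) = -0.3649

-0.3649


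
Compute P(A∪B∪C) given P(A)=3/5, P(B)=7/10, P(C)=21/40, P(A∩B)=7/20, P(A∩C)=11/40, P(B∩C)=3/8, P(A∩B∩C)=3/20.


P(A∪B∪C) = P(A)+P(B)+P(C) - P(AB)-P(AC)-P(BC) + P(ABC)
= 3/5+7/10+21/40 - 7/20-11/40-3/8 + 3/20
= 39/40

39/40


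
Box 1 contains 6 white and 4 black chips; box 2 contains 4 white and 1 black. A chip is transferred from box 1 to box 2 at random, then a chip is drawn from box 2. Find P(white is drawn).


P(transfer white) = 6/10 = 3/5; P(transfer black) = 2/5
If white transferred: Urn II has 5 white of 6, so P(white|white moved) = 5/6
If black transferred: Urn II has 4 white of 6, so P(white|black moved) = 2/3
By total probability: P(white) = 3/5*5/6 + 2/5*2/3 = 23/30

23/30


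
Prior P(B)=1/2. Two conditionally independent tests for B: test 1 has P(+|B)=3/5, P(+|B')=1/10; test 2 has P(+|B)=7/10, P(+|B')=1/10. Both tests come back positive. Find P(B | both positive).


After test 1: P(+) = 3/5*1/2 + 1/10*1/2 = 7/20
P(B|+) = (3/10)/(7/20) = 6/7
After test 2 (use post1 as new prior): P(+) = 7/10*6/7 + 1/10*1/7 = 43/70
P(B|+,+) = (3/5)/(43/70) = 42/43

42/43


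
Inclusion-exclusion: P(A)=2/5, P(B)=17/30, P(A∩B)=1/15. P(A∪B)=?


P(A∪B) = P(A) + P(B) - P(A∩B)
= 2/5 + 17/30 - 1/15 = 9/10

9/10


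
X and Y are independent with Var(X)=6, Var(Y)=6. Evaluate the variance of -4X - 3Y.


Independence => Cov(X,Y)=0
Var(-4X - 3Y) = (-4)^2*Var(X) + (-3)^2*Var(Y)
= 16*6 + 9*6 = 150

150


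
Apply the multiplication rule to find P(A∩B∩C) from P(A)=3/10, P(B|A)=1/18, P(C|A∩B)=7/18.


P(A∩B∩C) = P(A) * P(B|A) * P(C|A∩B)
= 3/10 * 1/18 * 7/18
= 1/60 * 7/18 = 7/1080

7/1080


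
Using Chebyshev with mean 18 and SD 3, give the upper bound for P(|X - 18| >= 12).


k = 12/3 = 4
Chebyshev: P(|X-mu| >= k*sigma) <= 1/k^2 = 1/4^2 = 1/16

1/16


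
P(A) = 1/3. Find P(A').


P(A') = 1 - P(A) = 1 - 1/3 = 2/3

2/3


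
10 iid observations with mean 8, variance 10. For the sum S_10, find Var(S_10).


By independence, Var(S_n) = n*Var(X_1) = 10*10 = 100

100


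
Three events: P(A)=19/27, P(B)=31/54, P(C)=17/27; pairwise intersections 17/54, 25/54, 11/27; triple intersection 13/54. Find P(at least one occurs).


P(A∪B∪C) = P(A)+P(B)+P(C) - P(AB)-P(AC)-P(BC) + P(ABC)
= 19/27+31/54+17/27 - 17/54-25/54-11/27 + 13/54
= 26/27

26/27


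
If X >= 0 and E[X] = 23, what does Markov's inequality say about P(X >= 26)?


Markov: P(X >= a) <= E[X]/a
P(X >= 26) <= 23/26

23/26


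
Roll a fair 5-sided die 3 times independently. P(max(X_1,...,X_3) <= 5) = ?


P(max <= 5) = P(all X_i <= 5) = (P(X_1 <= 5))^3
= (5/5)^3 = 1^3 = 1

1


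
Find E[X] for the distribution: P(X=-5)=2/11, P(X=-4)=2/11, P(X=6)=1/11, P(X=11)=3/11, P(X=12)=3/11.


E[X] = sum(x * P(x))
= -5*2/11 - 4*2/11 + 6*1/11 + 11*3/11 + 12*3/11
= 57/11

57/11


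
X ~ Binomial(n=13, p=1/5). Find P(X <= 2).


P(X<=2) = P(X=0) + P(X=1) + P(X=2)
= 67108864/1220703125 + 218103808/1220703125 + 327155712/1220703125
= 612368384/1220703125

612368384/1220703125


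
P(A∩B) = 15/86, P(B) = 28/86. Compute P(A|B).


P(A|B) = P(A∩B)/P(B) = (15/86)/(28/86) = 15/28

15/28


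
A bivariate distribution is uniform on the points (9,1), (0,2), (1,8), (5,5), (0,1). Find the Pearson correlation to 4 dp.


Cov(X,Y) = -1.8000, Var(X) = 12.4000, Var(Y) = 7.4400
rho = Cov/(sqrt(VarX)*sqrt(VarY)) = -0.1874

-0.1874


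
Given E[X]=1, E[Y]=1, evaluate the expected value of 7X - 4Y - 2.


E[7X - 4Y - 2] = 7*E[X] - 4*E[Y] - 2
= (7)*(1) + (-4)*(1) + (-2)
= 7 - 4 - 2 = 1

1


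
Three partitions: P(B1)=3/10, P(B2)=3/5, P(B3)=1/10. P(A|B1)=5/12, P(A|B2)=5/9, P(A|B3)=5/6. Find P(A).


P(A) = P(A|B1)P(B1) + P(A|B2)P(B2) + P(A|B3)P(B3)
= 5/12*3/10 + 5/9*3/5 + 5/6*1/10
= 1/8 + 1/3 + 1/12 = 13/24

13/24


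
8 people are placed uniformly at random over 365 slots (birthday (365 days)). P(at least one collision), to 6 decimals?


P(all different) = prod((365-i)/365 for i=0..7) = 0.925665
P(at least one match) = 1 - 0.925665 = 0.074335

0.074335


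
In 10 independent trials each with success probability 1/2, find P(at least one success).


P(at least one) = 1 - P(none)
P(none) = (1 - 1/2)^10 = (1/2)^10 = 1/1024
P(at least one) = 1 - 1/1024 = 1023/1024

1023/1024


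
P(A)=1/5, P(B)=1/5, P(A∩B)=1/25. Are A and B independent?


P(A)*P(B) = 1/5*1/5 = 1/25
P(A∩B) = 1/25, which equals P(A)P(B), so independent

Yes, A and B are independent


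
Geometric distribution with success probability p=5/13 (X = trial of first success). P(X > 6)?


P(X > 6) = P(first 6 trials all fail) = (1-p)^6 = (8/13)^6 = 262144/4826809

262144/4826809


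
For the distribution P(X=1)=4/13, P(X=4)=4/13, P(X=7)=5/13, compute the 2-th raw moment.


E[X^2] = sum(x^2 * P(x))
= 1*4/13 + 16*4/13 + 49*5/13
= 313/13

313/13


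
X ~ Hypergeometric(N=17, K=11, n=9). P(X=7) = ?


P(X=7) = C(11,7)*C(6,2) / C(17,9)
= 330*15 / 24310
= 4950/24310 = 45/221

45/221


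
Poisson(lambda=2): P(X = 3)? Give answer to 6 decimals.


P(X=3) = e^(-2) * 2^3 / 3!
≈ 0.1353352832 * 8 / 6
≈ 0.180447

0.180447


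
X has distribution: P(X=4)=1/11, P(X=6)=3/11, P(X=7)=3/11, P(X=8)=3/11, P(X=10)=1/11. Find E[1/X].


E[1/X] = sum(g(x)*P(x))
= 1/4*1/11 + 1/6*3/11 + 1/7*3/11 + 1/8*3/11 + 1/10*1/11
= 463/3080

463/3080


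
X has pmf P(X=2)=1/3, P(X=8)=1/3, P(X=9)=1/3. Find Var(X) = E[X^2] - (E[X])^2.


E[X] = 19/3, E[X^2] = 149/3
Var(X) = E[X^2] - (E[X])^2 = 149/3 - (19/3)^2 = 86/9

86/9


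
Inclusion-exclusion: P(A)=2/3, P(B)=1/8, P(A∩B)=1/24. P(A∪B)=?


P(A∪B) = P(A) + P(B) - P(A∩B)
= 2/3 + 1/8 - 1/24 = 3/4

3/4


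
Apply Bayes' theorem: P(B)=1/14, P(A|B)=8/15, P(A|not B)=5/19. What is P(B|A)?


P(A) = P(A|B)P(B) + P(A|B')P(B') = 8/15*1/14 + 5/19*13/14 = 161/570
P(B|A) = P(A|B)P(B)/P(A) = (4/105)/(161/570) = 152/1127

152/1127


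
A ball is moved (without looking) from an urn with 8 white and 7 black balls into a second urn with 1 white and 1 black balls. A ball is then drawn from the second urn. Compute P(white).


P(transfer white) = 8/15; P(transfer black) = 7/15
If white transferred: Urn II has 2 white of 3, so P(white|white moved) = 2/3
If black transferred: Urn II has 1 white of 3, so P(white|black moved) = 1/3
By total probability: P(white) = 8/15*2/3 + 7/15*1/3 = 23/45

23/45


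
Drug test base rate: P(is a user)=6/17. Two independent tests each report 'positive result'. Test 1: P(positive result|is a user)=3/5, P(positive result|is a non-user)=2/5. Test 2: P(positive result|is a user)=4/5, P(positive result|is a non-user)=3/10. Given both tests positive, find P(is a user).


After test 1: P(+) = 3/5*6/17 + 2/5*11/17 = 8/17
P(B|+) = (18/85)/(8/17) = 9/20
After test 2 (use post1 as new prior): P(+) = 4/5*9/20 + 3/10*11/20 = 21/40
P(B|+,+) = (9/25)/(21/40) = 24/35

24/35


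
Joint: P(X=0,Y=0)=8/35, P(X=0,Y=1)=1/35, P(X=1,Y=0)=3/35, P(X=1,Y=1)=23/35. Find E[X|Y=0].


P(Y=0) = 11/35
E[X|Y=0] = (0*8 + 1*3)/11 = 3/11

3/11


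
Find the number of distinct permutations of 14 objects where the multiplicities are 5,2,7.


14! = 87178291200
Denominator: 5!=120 * 2!=2 * 7!=5040
Coefficient = 87178291200 / 1209600 = 72072

72072


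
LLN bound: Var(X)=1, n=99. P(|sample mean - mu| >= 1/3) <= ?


Var(Xbar) = Var(X)/n = 1/99
Chebyshev: P(|Xbar-mu| >= 1/3) <= Var(Xbar)/(1/3)^2 = (1/99)/(1/9) = 1/11

1/11


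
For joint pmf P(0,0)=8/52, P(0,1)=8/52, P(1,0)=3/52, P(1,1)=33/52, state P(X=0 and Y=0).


Read from table: P(X=0, Y=0) = 8/52 = 2/13

2/13


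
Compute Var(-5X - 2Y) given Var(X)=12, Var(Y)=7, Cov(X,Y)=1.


Var(-5X - 2Y) = (-5)^2*Var(X) + (-2)^2*Var(Y) + 2*(-5)*(-2)*Cov(X,Y)
= 25*12 + 4*7 + 20*1
= 300 + 28 + 20 = 348

348


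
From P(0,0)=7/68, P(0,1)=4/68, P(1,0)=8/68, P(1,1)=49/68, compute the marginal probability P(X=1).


P(X=1) = P(1,0)+P(1,1) = 8/68 + 49/68 = 57/68

57/68


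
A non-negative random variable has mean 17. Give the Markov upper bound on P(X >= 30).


Markov: P(X >= a) <= E[X]/a
P(X >= 30) <= 17/30

17/30


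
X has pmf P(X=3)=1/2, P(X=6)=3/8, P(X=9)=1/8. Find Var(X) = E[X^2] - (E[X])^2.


E[X] = 39/8, E[X^2] = 225/8
Var(X) = E[X^2] - (E[X])^2 = 225/8 - (39/8)^2 = 279/64

279/64


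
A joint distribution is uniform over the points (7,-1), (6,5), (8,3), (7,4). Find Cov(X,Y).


E[X]=7, E[Y]=11/4, E[XY]=75/4
Cov(X,Y) = E[XY] - E[X]E[Y] = 75/4 - 7*11/4 = -1/2

-1/2


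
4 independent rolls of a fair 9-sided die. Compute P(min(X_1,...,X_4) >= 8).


P(min >= 8) = P(all X_i >= 8) = (P(X_1 >= 8))^4
= (2/9)^4 = 16/6561

16/6561


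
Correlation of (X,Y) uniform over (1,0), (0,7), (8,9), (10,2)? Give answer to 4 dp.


Cov(X,Y) = 1.6250, Var(X) = 18.6875, Var(Y) = 13.2500
rho = Cov/(sqrt(VarX)*sqrt(VarY)) = 0.1033

0.1033


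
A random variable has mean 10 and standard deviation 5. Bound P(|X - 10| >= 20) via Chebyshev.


k = 20/5 = 4
Chebyshev: P(|X-mu| >= k*sigma) <= 1/k^2 = 1/4^2 = 1/16

1/16


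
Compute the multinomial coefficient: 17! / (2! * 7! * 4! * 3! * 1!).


17! = 355687428096000
Denominator: 2!=2 * 7!=5040 * 4!=24 * 3!=6 * 1!=1
Coefficient = 355687428096000 / 1451520 = 245044800

245044800


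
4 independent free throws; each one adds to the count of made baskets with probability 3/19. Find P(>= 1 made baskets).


P(at least one) = 1 - P(none)
P(none) = (1 - 3/19)^4 = (16/19)^4 = 65536/130321
P(at least one) = 1 - 65536/130321 = 64785/130321

64785/130321


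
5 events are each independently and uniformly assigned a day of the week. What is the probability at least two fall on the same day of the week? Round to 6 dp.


P(all different) = prod((7-i)/7 for i=0..4) = 0.149938
P(at least one match) = 1 - 0.149938 = 0.850062

0.850062


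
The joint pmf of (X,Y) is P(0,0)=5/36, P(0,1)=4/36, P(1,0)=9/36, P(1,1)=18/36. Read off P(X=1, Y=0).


Read from table: P(X=1, Y=0) = 9/36 = 1/4

1/4


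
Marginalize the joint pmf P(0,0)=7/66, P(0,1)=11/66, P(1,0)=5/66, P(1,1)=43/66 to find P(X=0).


P(X=0) = P(0,0)+P(0,1) = 7/66 + 11/66 = 18/66 = 3/11

3/11


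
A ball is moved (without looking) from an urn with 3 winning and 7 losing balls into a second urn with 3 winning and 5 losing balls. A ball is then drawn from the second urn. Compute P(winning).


P(transfer winning) = 3/10; P(transfer losing) = 7/10
If winning transferred: Urn II has 4 winning of 9, so P(winning|winning moved) = 4/9
If losing transferred: Urn II has 3 winning of 9, so P(winning|losing moved) = 1/3
By total probability: P(winning) = 3/10*4/9 + 7/10*1/3 = 11/30

11/30


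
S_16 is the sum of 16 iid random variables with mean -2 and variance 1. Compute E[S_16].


E[S_n] = n*E[X_1] = 16*-2 = -32

-32


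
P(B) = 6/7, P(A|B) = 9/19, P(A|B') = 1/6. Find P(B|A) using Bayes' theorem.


P(A) = P(A|B)P(B) + P(A|B')P(B') = 9/19*6/7 + 1/6*1/7 = 49/114
P(B|A) = P(A|B)P(B)/P(A) = (54/133)/(49/114) = 324/343

324/343


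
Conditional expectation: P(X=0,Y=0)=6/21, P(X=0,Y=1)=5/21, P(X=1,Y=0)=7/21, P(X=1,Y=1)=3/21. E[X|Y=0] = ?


P(Y=0) = 13/21
E[X|Y=0] = (0*6 + 1*7)/13 = 7/13

7/13


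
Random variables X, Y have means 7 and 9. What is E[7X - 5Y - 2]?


E[7X - 5Y - 2] = 7*E[X] - 5*E[Y] - 2
= (7)*(7) + (-5)*(9) + (-2)
= 49 - 45 - 2 = 2

2


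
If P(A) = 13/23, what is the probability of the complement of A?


P(A') = 1 - P(A) = 1 - 13/23 = 10/23

10/23


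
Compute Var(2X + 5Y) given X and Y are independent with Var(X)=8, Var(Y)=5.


Independence => Cov(X,Y)=0
Var(2X + 5Y) = 2^2*Var(X) + 5^2*Var(Y)
= 4*8 + 25*5 = 157

157


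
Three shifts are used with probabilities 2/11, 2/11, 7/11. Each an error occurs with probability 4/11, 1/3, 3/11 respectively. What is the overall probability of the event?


P(A) = P(A|B1)P(B1) + P(A|B2)P(B2) + P(A|B3)P(B3)
= 4/11*2/11 + 1/3*2/11 + 3/11*7/11
= 8/121 + 2/33 + 21/121 = 109/363

109/363


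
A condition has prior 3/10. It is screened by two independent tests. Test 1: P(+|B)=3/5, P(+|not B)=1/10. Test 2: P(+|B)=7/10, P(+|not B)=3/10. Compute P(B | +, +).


After test 1: P(+) = 3/5*3/10 + 1/10*7/10 = 1/4
P(B|+) = (9/50)/(1/4) = 18/25
After test 2 (use post1 as new prior): P(+) = 7/10*18/25 + 3/10*7/25 = 147/250
P(B|+,+) = (63/125)/(147/250) = 6/7

6/7


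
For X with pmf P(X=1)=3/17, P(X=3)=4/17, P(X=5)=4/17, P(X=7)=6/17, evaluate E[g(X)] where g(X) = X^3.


E[X^3] = sum(g(x)*P(x))
= 1*3/17 + 27*4/17 + 125*4/17 + 343*6/17
= 157

157


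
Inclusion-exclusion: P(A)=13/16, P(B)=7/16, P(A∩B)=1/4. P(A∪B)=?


P(A∪B) = P(A) + P(B) - P(A∩B)
= 13/16 + 7/16 - 1/4 = 1

1


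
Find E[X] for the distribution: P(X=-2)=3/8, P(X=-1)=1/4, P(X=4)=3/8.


E[X] = sum(x * P(x))
= -2*3/8 - 1*1/4 + 4*3/8
= 1/2

1/2


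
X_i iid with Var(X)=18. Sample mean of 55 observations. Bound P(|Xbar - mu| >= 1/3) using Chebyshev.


Var(Xbar) = Var(X)/n = 18/55
Chebyshev: P(|Xbar-mu| >= 1/3) <= Var(Xbar)/(1/3)^2 = (18/55)/(1/9) = 162/55
Bound exceeds 1, so trivial bound: 1

1


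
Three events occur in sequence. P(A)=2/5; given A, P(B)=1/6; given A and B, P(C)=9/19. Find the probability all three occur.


P(A∩B∩C) = P(A) * P(B|A) * P(C|A∩B)
= 2/5 * 1/6 * 9/19
= 1/15 * 9/19 = 3/95

3/95


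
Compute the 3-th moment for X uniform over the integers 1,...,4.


E[X^3] = (1/4) * sum(x^3 for x=1..4)
= 100/4 = 25

25


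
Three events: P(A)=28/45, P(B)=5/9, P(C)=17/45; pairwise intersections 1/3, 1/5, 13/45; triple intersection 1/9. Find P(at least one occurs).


P(A∪B∪C) = P(A)+P(B)+P(C) - P(AB)-P(AC)-P(BC) + P(ABC)
= 28/45+5/9+17/45 - 1/3-1/5-13/45 + 1/9
= 38/45

38/45


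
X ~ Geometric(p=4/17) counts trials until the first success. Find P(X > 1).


P(X > 1) = P(first 1 trials all fail) = (1-p)^1 = (13/17)^1 = 13/17

13/17


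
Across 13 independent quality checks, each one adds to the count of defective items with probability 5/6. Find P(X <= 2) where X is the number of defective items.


P(X<=2) = P(X=0) + P(X=1) + P(X=2)
= 1/13060694016 + 65/13060694016 + 325/2176782336
= 7/45349632

7/45349632


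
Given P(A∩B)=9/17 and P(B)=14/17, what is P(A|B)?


P(A|B) = P(A∩B)/P(B) = (27/51)/(42/51) = 27/42 = 9/14

9/14


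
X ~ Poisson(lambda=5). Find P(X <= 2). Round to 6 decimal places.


P(X<=2) = e^(-5)*5^0/0! + e^(-5)*5^1/1! + e^(-5)*5^2/2!
≈ 0.0067379470 + 0.0336897350 + 0.0842243375
= 0.1246520195
≈ 0.124652

0.124652


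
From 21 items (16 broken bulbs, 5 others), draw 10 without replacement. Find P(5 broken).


P(X=5) = C(16,5)*C(5,5) / C(21,10)
= 4368*1 / 352716
= 4368/352716 = 4/323

4/323


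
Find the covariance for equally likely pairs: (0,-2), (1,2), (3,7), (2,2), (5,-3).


E[X]=11/5, E[Y]=6/5, E[XY]=12/5
Cov(X,Y) = E[XY] - E[X]E[Y] = 12/5 - 11/5*6/5 = -6/25

-6/25
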